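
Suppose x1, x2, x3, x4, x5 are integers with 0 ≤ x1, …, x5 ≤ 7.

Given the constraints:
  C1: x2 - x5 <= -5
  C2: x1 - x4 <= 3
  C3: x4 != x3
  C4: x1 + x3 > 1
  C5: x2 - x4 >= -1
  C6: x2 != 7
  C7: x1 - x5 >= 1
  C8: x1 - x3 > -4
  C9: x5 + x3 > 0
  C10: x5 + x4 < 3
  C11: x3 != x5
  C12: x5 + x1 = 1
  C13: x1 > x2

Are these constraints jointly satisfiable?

Unsatisfiable

Constraints 1, 2, 5, and 7 give x5 − x2 ≥ 5, x2 − x4 ≥ -1, x4 − x1 ≥ -3, x1 − x5 ≥ 1.
Adding all 4 inequalities: the left sides telescope to 0, and the right sides sum to 5 + (-1) + (-3) + 1 = 2. So 0 ≥ 2, which is false.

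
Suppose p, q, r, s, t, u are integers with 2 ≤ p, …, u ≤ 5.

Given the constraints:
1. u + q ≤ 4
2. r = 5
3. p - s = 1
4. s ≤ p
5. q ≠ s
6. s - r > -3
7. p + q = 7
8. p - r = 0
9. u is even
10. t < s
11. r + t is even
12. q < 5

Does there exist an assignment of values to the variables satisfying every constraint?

One satisfying assignment is p = 5, q = 2, r = 5, s = 4, t = 3, u = 2.
For the less obvious constraints — constraint 1: u + q = 4; constraint 3: p - s = 1; constraint 6: s - r = -1 — and the others hold by inspection.

Satisfiable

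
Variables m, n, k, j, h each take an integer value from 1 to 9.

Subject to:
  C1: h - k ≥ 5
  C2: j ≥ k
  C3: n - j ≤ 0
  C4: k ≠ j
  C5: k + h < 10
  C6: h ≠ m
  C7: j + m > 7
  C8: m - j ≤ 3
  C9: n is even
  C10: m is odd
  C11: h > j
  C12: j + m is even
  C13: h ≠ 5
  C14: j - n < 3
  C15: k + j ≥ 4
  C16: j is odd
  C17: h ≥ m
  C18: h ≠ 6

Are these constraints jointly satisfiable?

Satisfiable

One satisfying assignment is m = 5, n = 2, k = 1, j = 3, h = 8.
For the less obvious constraints — constraint 1: h - k = 7; constraint 3: n - j = -1 — and the others hold by inspection.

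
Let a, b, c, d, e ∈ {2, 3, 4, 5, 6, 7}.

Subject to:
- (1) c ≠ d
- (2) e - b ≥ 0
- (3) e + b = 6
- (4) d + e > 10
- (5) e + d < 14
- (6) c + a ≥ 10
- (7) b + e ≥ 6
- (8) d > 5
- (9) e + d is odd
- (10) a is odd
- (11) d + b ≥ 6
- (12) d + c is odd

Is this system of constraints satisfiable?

Satisfiable

Take a = 5, b = 2, c = 6, d = 7, e = 4. Then constraint 2: e - b = 2; constraint 3: e + b = 6; constraint 4: d + e = 11, and every other listed constraint is also met.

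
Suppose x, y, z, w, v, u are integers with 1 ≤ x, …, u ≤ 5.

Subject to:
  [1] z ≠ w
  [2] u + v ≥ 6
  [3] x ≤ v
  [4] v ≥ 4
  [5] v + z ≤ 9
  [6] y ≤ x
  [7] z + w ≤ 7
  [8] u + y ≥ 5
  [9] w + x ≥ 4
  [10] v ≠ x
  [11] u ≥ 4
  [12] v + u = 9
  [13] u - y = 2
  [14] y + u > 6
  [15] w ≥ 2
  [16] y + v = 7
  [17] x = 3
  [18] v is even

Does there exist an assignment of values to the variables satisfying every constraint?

One satisfying assignment is x = 3, y = 3, z = 4, w = 3, v = 4, u = 5.
For the less obvious constraints — constraint 2: u + v = 9; constraint 5: v + z = 8 — and the others hold by inspection.

Satisfiable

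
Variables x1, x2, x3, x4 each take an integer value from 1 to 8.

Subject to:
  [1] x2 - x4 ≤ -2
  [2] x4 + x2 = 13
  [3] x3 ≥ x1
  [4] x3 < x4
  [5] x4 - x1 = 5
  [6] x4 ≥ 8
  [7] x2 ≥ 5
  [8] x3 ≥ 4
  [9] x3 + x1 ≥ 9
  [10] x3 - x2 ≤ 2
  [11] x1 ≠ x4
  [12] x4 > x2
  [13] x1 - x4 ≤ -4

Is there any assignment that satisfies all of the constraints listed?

Take x1 = 3, x2 = 5, x3 = 7, x4 = 8. Then constraint 1: x2 - x4 = -3; constraint 2: x4 + x2 = 13; constraint 5: x4 - x1 = 5, and every other listed constraint is also met.

Satisfiable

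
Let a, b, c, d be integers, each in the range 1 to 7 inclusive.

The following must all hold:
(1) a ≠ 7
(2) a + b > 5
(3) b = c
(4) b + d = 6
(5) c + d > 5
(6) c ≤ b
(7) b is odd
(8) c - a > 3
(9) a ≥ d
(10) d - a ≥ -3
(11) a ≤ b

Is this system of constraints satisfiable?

One satisfying assignment is a = 1, b = 5, c = 5, d = 1.
For the less obvious constraints — constraint 2: a + b = 6; constraint 4: b + d = 6 — and the others hold by inspection.

Satisfiable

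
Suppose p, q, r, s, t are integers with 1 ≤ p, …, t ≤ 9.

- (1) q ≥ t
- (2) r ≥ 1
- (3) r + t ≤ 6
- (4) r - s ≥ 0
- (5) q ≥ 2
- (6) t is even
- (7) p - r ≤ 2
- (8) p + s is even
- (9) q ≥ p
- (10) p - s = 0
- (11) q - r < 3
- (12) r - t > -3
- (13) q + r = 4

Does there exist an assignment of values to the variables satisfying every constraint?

Satisfiable

Take p = 2, q = 2, r = 2, s = 2, t = 2. Then constraint 3: r + t = 4; constraint 4: r - s = 0, and every other listed constraint is also met.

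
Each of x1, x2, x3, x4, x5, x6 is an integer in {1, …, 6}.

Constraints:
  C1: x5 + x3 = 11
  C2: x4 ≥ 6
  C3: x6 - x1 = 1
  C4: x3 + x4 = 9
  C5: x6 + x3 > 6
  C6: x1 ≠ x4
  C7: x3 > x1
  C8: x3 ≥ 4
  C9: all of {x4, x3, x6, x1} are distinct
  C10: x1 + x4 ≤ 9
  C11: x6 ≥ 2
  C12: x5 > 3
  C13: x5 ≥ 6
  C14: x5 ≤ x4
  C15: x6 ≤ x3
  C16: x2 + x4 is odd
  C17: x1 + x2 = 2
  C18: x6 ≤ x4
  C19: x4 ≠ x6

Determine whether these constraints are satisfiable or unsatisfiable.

From constraint 8: x3 ≥ 4. From constraints 13 and 14: x4 ≥ x5 ≥ 6. Hence x3 + x4 ≥ 10. But constraint 4 requires x3 + x4 = 9, and 9 < 10. Contradiction.

Unsatisfiable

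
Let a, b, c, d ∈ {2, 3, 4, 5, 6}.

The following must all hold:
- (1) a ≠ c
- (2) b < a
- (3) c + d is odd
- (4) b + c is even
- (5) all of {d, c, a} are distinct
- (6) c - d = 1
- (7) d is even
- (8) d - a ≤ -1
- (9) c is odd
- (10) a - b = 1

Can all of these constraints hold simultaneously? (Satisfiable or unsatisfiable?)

Satisfiable

Setting (a, b, c, d) = (6, 5, 5, 4) satisfies everything: constraint 6: c - d = 1; constraint 8: d - a = -2; constraint 10: a - b = 1, and the others follow.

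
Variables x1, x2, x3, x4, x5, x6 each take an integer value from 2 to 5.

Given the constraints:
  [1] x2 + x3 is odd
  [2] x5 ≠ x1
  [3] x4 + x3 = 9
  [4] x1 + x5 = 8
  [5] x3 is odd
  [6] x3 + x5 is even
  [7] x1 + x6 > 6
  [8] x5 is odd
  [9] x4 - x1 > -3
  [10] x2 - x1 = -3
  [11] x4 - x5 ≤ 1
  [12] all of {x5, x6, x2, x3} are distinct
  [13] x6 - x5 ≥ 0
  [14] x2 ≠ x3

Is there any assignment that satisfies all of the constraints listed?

Satisfiable

Take x1 = 5, x2 = 2, x3 = 5, x4 = 4, x5 = 3, x6 = 4. Then constraint 3: x4 + x3 = 9; constraint 4: x1 + x5 = 8; constraint 7: x1 + x6 = 9, and every other listed constraint is also met.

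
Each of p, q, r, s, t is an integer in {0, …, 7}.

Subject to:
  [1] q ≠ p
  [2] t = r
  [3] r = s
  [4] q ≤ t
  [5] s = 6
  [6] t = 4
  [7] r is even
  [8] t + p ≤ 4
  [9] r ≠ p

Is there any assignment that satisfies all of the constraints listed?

Unsatisfiable

Constraint 6 fixes t = 4 and constraint 5 fixes s = 6. Constraints 2 and 3 give t = r = s, so t = s. But 4 ≠ 6 — contradiction.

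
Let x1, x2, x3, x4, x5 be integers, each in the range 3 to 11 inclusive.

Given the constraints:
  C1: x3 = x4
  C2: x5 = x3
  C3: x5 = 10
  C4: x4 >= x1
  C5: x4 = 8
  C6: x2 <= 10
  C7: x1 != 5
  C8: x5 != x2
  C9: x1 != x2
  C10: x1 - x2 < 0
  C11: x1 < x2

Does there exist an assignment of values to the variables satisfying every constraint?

Constraint 3 fixes x5 = 10 and constraint 5 fixes x4 = 8. Constraints 1 and 2 give x5 = x3 = x4, so x5 = x4. But 10 ≠ 8 — contradiction.

Unsatisfiable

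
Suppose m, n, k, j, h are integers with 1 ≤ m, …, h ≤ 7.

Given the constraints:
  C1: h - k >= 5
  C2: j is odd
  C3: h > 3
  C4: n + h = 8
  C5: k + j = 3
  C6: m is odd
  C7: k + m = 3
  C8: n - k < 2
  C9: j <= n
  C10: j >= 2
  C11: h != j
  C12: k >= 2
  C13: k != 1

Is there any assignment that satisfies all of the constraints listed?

From constraint 12: k ≥ 2. From constraint 10: j ≥ 2. Hence k + j ≥ 4. But constraint 5 requires k + j = 3, and 3 < 4. Contradiction.

Unsatisfiable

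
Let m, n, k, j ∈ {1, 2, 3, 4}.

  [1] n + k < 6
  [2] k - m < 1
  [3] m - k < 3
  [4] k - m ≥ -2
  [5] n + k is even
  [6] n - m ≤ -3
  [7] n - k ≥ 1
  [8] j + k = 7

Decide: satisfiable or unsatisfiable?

Constraints 4, 6, and 7 give n − k ≥ 1, k − m ≥ -2, m − n ≥ 3.
Adding all 3 inequalities: the left sides telescope to 0, and the right sides sum to 1 + (-2) + 3 = 2. So 0 ≥ 2, which is false.

Unsatisfiable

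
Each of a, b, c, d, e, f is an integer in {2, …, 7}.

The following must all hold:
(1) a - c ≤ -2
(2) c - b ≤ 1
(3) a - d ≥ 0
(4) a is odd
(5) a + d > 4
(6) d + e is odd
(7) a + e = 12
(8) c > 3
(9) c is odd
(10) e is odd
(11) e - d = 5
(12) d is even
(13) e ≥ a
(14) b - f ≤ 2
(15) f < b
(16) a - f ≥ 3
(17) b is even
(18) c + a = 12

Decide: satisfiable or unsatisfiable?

Unsatisfiable

Constraints 1, 2, 14, and 16 give f − b ≥ -2, b − c ≥ -1, c − a ≥ 2, a − f ≥ 3.
Adding all 4 inequalities: the left sides telescope to 0, and the right sides sum to (-2) + (-1) + 2 + 3 = 2. So 0 ≥ 2, which is false.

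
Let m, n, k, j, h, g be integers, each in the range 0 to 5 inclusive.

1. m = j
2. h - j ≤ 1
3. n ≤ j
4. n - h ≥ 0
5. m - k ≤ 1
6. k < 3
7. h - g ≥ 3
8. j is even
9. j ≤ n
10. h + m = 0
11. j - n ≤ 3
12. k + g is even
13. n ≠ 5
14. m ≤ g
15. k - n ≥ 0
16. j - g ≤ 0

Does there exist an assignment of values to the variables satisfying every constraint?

Unsatisfiable

Constraints 2, 7, and 16 give h − g ≥ 3, g − j ≥ 0, j − h ≥ -1.
Adding all 3 inequalities: the left sides telescope to 0, and the right sides sum to 3 + 0 + (-1) = 2. So 0 ≥ 2, which is false.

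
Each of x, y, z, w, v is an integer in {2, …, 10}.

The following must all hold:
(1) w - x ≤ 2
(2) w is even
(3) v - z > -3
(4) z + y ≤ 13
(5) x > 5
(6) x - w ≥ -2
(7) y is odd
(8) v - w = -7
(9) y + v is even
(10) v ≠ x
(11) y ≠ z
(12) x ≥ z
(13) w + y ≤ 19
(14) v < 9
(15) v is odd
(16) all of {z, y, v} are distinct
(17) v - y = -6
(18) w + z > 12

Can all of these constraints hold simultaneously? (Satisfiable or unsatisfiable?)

Satisfiable

Setting (x, y, z, w, v) = (9, 9, 4, 10, 3) satisfies everything: constraint 1: w - x = 1; constraint 3: v - z = -1, and the others follow.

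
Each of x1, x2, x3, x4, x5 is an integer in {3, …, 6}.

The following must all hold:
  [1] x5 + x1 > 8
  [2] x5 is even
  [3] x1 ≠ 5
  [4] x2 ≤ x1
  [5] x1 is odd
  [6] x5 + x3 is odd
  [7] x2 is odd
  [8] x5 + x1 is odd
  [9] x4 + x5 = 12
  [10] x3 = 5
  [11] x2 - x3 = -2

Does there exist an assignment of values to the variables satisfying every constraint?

Satisfiable

Take x1 = 3, x2 = 3, x3 = 5, x4 = 6, x5 = 6. Then constraint 1: x5 + x1 = 9; constraint 9: x4 + x5 = 12; constraint 11: x2 - x3 = -2, and every other listed constraint is also met.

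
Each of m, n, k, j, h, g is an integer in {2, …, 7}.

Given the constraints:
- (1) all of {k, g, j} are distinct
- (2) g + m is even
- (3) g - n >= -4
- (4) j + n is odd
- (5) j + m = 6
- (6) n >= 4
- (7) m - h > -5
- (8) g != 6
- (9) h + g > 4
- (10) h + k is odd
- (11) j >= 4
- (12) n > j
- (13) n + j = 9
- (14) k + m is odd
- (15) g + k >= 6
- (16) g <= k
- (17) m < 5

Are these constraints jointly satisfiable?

Try m = 2, n = 5, k = 7, j = 4, h = 4, g = 2.
Check constraint 3: g - n = -3; constraint 5: j + m = 6. The remaining constraints are straightforward to verify.

Satisfiable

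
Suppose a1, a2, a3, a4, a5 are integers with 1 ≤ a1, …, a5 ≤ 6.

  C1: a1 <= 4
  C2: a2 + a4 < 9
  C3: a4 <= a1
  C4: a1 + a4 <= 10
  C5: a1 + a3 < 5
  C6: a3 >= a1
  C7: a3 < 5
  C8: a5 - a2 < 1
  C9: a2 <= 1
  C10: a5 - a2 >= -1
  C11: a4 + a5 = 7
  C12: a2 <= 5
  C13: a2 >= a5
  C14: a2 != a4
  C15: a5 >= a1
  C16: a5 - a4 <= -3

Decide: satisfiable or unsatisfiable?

Unsatisfiable

From constraints 1 and 3: a4 ≤ a1 ≤ 4. From constraints 9 and 13: a5 ≤ a2 ≤ 1. Hence a4 + a5 ≤ 5. But constraint 11 requires a4 + a5 = 7, and 7 > 5. Contradiction.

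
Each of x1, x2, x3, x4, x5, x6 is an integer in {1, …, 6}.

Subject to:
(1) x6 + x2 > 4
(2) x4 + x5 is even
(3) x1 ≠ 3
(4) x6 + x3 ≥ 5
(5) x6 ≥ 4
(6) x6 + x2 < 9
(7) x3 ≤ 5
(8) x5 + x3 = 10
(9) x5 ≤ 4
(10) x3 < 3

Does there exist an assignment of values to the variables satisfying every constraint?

Unsatisfiable

From constraint 9: x5 ≤ 4. From constraint 7: x3 ≤ 5. Hence x5 + x3 ≤ 9. But constraint 8 requires x5 + x3 = 10, and 10 > 9. Contradiction.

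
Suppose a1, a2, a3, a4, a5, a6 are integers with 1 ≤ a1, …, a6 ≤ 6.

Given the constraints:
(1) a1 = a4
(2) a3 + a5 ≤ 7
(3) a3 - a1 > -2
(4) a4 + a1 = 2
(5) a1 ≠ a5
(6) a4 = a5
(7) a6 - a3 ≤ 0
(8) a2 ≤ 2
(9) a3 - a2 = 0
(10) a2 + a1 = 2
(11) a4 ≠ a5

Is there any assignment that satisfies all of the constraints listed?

Unsatisfiable

From constraints 1 and 6, a1 = a4 = a5, so a1 = a5. But constraint 5 says a1 ≠ a5. Contradiction.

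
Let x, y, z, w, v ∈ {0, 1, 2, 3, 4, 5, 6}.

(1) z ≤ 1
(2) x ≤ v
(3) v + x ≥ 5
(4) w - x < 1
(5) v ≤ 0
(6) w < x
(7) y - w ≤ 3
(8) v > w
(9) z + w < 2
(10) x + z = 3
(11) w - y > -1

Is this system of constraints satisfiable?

Unsatisfiable

From constraints 2 and 5: x ≤ v ≤ 0. From constraint 1: z ≤ 1. Hence x + z ≤ 1. But constraint 10 requires x + z = 3, and 3 > 1. Contradiction.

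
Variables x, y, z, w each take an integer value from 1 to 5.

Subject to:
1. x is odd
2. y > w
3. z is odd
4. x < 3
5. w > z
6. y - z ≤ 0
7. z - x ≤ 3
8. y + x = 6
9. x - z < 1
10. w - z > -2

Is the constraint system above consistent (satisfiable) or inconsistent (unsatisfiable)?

Constraints 2, 5, and 6 give y ≤ z, z < w, w < y. Chaining: y ≤ z < w < y, which forces y < y — impossible.

Unsatisfiable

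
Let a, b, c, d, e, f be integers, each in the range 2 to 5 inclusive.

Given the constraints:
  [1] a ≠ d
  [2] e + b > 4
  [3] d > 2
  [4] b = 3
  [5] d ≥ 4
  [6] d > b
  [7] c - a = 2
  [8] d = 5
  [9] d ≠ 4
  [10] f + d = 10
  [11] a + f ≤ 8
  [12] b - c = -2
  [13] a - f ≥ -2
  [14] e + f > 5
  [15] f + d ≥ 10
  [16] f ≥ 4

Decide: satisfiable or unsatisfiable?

Satisfiable

Try a = 3, b = 3, c = 5, d = 5, e = 3, f = 5.
Check constraint 2: e + b = 6; constraint 7: c - a = 2; constraint 10: f + d = 10. The remaining constraints are straightforward to verify.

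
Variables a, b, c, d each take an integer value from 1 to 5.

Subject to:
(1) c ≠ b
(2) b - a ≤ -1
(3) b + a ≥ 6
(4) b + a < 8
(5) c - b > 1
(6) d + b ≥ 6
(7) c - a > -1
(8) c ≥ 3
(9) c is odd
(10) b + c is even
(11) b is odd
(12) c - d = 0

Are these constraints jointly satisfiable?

Satisfiable

Try a = 4, b = 3, c = 5, d = 5.
Check constraint 2: b - a = -1; constraint 3: b + a = 7; constraint 4: b + a = 7. The remaining constraints are straightforward to verify.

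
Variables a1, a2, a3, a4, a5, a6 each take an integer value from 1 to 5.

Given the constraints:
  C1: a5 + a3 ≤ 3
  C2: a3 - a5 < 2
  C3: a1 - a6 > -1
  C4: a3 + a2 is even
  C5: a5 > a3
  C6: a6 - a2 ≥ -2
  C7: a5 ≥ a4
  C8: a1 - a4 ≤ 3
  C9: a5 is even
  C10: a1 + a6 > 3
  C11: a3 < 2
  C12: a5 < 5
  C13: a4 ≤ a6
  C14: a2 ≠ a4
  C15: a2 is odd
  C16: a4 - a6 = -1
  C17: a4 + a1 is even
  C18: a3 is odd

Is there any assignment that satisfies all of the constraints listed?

One satisfying assignment is a1 = 3, a2 = 3, a3 = 1, a4 = 1, a5 = 2, a6 = 2.
For the less obvious constraints — constraint 1: a5 + a3 = 3; constraint 2: a3 - a5 = -1; constraint 3: a1 - a6 = 1 — and the others hold by inspection.

Satisfiable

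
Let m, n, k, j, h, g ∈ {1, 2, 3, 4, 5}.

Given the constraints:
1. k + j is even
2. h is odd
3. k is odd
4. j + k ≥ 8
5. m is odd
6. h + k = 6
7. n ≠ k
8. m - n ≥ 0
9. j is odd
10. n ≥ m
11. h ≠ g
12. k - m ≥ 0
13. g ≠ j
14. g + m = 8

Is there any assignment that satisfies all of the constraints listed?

Take m = 3, n = 3, k = 5, j = 3, h = 1, g = 5. Then constraint 4: j + k = 8; constraint 6: h + k = 6; constraint 8: m - n = 0, and every other listed constraint is also met.

Satisfiable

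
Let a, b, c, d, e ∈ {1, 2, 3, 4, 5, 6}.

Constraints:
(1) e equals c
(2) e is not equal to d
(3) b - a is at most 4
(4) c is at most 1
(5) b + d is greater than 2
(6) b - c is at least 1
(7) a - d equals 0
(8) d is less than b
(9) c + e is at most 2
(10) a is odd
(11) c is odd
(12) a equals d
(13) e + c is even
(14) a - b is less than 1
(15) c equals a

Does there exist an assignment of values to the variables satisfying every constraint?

Unsatisfiable

From constraints 1, 12, and 15, e = c = a = d, so e = d. But constraint 2 says e ≠ d. Contradiction.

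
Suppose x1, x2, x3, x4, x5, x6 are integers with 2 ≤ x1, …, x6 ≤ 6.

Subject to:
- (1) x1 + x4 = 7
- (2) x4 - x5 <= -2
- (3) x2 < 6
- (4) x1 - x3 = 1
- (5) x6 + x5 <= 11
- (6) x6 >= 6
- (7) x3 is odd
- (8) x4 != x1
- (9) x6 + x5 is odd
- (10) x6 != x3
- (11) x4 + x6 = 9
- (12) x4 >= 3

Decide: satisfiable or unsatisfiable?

Satisfiable

Try x1 = 4, x2 = 4, x3 = 3, x4 = 3, x5 = 5, x6 = 6.
Check constraint 1: x1 + x4 = 7; constraint 2: x4 - x5 = -2; constraint 4: x1 - x3 = 1. The remaining constraints are straightforward to verify.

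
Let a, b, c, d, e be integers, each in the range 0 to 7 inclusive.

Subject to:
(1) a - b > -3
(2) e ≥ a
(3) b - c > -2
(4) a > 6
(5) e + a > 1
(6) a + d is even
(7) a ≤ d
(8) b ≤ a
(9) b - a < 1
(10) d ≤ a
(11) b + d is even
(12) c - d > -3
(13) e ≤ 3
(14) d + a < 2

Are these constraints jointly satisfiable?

From constraint 4: a ≥ 7. From constraints 2 and 13: a ≤ e and e ≤ 3, so a ≤ 3. But 3 < 7, so no value of a works.

Unsatisfiable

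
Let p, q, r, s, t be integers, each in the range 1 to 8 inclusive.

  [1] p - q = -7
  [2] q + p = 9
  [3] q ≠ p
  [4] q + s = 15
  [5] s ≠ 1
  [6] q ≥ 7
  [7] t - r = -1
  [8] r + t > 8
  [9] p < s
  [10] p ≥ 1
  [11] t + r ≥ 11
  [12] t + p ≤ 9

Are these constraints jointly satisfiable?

Satisfiable

The assignment p = 1, q = 8, r = 6, s = 7, t = 5 works:
  constraint 1 holds since p - q = -7.
  constraint 2 holds since q + p = 9.
The rest check out directly.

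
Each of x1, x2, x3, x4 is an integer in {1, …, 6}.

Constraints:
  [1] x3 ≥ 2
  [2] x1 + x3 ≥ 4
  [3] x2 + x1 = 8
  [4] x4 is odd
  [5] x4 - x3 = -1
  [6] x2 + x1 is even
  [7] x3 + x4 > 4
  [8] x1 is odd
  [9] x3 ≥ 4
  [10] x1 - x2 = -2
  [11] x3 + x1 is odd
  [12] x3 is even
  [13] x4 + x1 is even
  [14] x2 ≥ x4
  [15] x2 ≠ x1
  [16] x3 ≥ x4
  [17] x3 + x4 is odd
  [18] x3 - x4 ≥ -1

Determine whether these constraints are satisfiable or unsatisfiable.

The assignment x1 = 3, x2 = 5, x3 = 4, x4 = 3 works:
  constraint 2 holds since x1 + x3 = 7.
  constraint 3 holds since x2 + x1 = 8.
  constraint 5 holds since x4 - x3 = -1.
The rest check out directly.

Satisfiable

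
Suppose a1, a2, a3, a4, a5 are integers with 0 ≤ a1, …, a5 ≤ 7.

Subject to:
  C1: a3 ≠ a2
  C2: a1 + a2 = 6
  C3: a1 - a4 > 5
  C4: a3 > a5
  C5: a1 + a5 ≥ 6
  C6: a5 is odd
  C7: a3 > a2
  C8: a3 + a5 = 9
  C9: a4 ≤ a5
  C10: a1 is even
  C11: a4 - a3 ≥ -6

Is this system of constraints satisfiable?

Satisfiable

The assignment a1 = 6, a2 = 0, a3 = 6, a4 = 0, a5 = 3 works:
  constraint 2 holds since a1 + a2 = 6.
  constraint 3 holds since a1 - a4 = 6.
The rest check out directly.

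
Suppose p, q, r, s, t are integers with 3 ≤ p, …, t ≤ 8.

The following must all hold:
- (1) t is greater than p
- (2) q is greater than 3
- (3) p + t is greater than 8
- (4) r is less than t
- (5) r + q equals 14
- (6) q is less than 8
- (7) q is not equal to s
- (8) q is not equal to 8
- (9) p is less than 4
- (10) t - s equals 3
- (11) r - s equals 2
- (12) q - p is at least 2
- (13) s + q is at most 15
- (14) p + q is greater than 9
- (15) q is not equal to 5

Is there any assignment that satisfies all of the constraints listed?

The assignment p = 3, q = 7, r = 7, s = 5, t = 8 works:
  constraint 3 holds since p + t = 11.
  constraint 5 holds since r + q = 14.
  constraint 10 holds since t - s = 3.
The rest check out directly.

Satisfiable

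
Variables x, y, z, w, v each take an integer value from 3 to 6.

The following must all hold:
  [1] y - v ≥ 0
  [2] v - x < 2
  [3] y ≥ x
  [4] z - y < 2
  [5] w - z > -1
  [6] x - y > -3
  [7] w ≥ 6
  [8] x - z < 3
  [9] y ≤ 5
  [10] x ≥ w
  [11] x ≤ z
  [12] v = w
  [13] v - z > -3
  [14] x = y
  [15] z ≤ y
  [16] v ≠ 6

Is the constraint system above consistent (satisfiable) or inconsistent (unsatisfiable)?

From constraints 7 and 10: x ≥ w and w ≥ 6, so x ≥ 6. From constraints 3 and 9: x ≤ y and y ≤ 5, so x ≤ 5. But 5 < 6, so no value of x works.

Unsatisfiable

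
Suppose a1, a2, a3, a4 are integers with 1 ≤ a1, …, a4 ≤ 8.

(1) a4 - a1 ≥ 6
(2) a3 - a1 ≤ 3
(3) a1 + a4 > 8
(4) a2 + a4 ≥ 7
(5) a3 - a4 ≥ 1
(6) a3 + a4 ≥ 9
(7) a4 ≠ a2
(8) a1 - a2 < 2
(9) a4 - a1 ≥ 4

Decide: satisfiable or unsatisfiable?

Unsatisfiable

Constraints 2, 5, and 9 give a1 − a3 ≥ -3, a3 − a4 ≥ 1, a4 − a1 ≥ 4.
Adding all 3 inequalities: the left sides telescope to 0, and the right sides sum to (-3) + 1 + 4 = 2. So 0 ≥ 2, which is false.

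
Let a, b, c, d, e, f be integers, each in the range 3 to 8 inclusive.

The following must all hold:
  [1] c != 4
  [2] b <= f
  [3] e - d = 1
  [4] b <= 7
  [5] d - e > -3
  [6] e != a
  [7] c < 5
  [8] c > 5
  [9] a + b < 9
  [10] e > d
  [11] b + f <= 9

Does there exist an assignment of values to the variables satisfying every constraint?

From constraint 8: c ≥ 6. From constraint 7: c ≤ 4. But 4 < 6, so no value of c works.

Unsatisfiable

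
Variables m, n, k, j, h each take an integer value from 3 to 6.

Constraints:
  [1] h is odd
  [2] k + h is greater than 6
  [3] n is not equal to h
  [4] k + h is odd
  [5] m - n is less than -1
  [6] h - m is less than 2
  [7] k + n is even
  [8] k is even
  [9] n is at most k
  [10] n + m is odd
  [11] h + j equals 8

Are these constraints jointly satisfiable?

Satisfiable

Setting (m, n, k, j, h) = (3, 6, 6, 5, 3) satisfies everything: constraint 2: k + h = 9; constraint 5: m - n = -3, and the others follow.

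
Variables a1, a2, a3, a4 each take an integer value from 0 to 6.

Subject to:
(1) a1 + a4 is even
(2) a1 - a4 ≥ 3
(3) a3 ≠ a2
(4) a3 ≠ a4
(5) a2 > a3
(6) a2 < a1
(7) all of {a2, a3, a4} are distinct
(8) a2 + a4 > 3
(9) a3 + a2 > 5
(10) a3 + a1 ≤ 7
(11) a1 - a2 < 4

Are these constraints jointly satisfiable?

Satisfiable

One satisfying assignment is a1 = 5, a2 = 4, a3 = 2, a4 = 1.
For the less obvious constraints — constraint 2: a1 - a4 = 4; constraint 8: a2 + a4 = 5; constraint 9: a3 + a2 = 6 — and the others hold by inspection.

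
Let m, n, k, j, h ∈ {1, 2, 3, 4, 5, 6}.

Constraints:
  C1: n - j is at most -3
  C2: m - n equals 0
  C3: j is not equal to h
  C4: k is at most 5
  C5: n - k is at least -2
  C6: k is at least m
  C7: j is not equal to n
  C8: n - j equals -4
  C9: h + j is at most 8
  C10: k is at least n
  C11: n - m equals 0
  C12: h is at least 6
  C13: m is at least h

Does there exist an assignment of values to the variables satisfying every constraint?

From constraints 12 and 13: m ≥ h and h ≥ 6, so m ≥ 6. From constraints 4 and 6: m ≤ k and k ≤ 5, so m ≤ 5. But 5 < 6, so no value of m works.

Unsatisfiable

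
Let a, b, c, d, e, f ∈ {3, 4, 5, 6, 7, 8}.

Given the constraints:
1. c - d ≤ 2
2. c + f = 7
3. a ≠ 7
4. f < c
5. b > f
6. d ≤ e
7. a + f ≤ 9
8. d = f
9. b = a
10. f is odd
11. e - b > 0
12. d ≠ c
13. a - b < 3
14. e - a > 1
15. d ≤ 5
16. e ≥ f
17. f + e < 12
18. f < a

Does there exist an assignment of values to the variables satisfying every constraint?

The assignment a = 5, b = 5, c = 4, d = 3, e = 7, f = 3 works:
  constraint 1 holds since c - d = 1.
  constraint 2 holds since c + f = 7.
  constraint 7 holds since a + f = 8.
The rest check out directly.

Satisfiable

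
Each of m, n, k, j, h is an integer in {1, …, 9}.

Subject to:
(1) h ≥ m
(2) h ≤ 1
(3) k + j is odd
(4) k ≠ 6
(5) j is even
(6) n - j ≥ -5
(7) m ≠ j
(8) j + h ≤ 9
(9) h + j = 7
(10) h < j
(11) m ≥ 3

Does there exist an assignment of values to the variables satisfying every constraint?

Unsatisfiable

From constraint 11: m ≥ 3. From constraints 1 and 2: m ≤ h and h ≤ 1, so m ≤ 1. But 1 < 3, so no value of m works.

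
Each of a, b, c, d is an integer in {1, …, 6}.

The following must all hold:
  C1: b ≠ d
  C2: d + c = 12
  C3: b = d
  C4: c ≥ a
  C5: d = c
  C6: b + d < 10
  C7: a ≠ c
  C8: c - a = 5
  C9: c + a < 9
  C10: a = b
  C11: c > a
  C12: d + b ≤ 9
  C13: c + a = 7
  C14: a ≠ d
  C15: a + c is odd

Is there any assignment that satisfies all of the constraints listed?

Unsatisfiable

From constraints 3, 5, and 10, a = b = d = c, so a = c. But constraint 7 says a ≠ c. Contradiction.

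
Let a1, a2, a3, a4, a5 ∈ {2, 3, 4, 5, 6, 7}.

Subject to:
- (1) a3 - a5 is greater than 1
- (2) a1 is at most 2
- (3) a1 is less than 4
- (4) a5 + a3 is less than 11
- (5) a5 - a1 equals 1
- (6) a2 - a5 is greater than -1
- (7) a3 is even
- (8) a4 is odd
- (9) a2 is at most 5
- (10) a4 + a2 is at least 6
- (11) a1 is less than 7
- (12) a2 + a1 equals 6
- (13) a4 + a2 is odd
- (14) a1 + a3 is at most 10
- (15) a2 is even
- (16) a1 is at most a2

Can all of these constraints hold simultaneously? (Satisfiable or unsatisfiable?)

One satisfying assignment is a1 = 2, a2 = 4, a3 = 6, a4 = 3, a5 = 3.
For the less obvious constraints — constraint 1: a3 - a5 = 3; constraint 4: a5 + a3 = 9 — and the others hold by inspection.

Satisfiable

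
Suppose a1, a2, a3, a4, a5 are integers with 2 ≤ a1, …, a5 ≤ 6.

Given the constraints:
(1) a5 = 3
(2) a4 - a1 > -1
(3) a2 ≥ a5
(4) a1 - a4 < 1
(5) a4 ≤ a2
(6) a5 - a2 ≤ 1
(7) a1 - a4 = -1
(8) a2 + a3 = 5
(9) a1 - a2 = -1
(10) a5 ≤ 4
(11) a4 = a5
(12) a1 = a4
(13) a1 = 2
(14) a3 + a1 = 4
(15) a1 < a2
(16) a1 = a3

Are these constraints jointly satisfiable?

Unsatisfiable

Constraint 13 fixes a1 = 2 and constraint 1 fixes a5 = 3. Constraints 11 and 12 give a1 = a4 = a5, so a1 = a5. But 2 ≠ 3 — contradiction.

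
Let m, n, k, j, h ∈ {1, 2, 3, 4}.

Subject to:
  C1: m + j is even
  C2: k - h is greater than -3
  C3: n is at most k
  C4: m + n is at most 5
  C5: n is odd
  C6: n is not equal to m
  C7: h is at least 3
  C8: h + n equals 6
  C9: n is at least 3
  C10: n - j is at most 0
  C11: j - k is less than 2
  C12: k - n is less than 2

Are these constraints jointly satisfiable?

Take m = 1, n = 3, k = 3, j = 3, h = 3. Then constraint 2: k - h = 0; constraint 4: m + n = 4; constraint 8: h + n = 6, and every other listed constraint is also met.

Satisfiable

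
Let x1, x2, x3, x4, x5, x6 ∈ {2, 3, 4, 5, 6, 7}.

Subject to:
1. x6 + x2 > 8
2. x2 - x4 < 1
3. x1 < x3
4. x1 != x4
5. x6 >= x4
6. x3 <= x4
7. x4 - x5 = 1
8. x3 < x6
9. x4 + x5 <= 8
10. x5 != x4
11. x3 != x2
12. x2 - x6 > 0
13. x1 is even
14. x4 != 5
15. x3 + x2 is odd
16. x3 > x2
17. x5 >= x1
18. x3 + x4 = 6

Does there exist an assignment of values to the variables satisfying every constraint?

Constraints 5, 6, 12, and 16 give x4 ≤ x6, x6 < x2, x2 < x3, x3 ≤ x4. Chaining: x4 ≤ x6 < x2 < x3 ≤ x4, which forces x4 < x4 — impossible.

Unsatisfiable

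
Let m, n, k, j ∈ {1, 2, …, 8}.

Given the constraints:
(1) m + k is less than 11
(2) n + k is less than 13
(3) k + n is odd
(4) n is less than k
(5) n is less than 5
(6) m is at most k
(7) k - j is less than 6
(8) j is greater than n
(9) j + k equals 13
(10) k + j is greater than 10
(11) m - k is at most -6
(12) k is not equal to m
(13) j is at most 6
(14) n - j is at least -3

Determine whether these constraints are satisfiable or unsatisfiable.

Satisfiable

Try m = 2, n = 3, k = 8, j = 5.
Check constraint 1: m + k = 10; constraint 2: n + k = 11. The remaining constraints are straightforward to verify.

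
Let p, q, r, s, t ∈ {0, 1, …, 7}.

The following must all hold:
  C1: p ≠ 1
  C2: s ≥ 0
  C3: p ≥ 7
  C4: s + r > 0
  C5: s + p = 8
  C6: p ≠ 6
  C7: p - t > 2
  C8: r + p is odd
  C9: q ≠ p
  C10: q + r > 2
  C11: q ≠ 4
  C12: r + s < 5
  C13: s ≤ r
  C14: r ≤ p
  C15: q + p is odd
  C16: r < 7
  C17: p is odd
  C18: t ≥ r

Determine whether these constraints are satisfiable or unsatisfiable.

The assignment p = 7, q = 2, r = 2, s = 1, t = 2 works:
  constraint 4 holds since s + r = 3.
  constraint 5 holds since s + p = 8.
  constraint 7 holds since p - t = 5.
The rest check out directly.

Satisfiable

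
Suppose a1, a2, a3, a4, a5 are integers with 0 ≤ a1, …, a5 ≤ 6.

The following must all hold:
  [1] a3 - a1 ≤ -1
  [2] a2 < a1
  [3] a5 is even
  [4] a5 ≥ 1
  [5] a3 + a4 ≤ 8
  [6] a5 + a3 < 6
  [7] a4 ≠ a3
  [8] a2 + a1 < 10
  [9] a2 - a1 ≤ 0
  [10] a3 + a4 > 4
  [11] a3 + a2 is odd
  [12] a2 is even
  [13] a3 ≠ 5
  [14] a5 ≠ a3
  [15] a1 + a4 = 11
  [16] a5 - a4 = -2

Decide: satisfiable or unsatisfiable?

One satisfying assignment is a1 = 5, a2 = 2, a3 = 1, a4 = 6, a5 = 4.
For the less obvious constraints — constraint 1: a3 - a1 = -4; constraint 5: a3 + a4 = 7; constraint 6: a5 + a3 = 5 — and the others hold by inspection.

Satisfiable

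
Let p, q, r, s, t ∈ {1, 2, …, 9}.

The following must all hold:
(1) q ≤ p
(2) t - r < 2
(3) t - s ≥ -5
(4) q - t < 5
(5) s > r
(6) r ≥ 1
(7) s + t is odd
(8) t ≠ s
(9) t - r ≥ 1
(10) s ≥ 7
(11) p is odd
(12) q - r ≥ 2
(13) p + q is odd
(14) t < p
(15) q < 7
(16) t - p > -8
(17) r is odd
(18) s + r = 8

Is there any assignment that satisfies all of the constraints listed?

Satisfiable

Try p = 9, q = 4, r = 1, s = 7, t = 2.
Check constraint 2: t - r = 1; constraint 3: t - s = -5. The remaining constraints are straightforward to verify.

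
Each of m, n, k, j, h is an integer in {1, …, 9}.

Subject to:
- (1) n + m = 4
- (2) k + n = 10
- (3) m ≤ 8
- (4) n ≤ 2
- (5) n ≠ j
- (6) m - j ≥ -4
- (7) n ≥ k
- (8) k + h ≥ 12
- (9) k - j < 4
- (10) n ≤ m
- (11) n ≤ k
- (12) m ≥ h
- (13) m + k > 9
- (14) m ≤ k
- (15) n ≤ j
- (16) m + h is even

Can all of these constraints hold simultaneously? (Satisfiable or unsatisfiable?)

Unsatisfiable

From constraints 4 and 7: k ≤ n ≤ 2. From constraints 3 and 12: h ≤ m ≤ 8. Hence k + h ≤ 10. But constraint 8 requires k + h ≥ 12, and 12 > 10. Contradiction.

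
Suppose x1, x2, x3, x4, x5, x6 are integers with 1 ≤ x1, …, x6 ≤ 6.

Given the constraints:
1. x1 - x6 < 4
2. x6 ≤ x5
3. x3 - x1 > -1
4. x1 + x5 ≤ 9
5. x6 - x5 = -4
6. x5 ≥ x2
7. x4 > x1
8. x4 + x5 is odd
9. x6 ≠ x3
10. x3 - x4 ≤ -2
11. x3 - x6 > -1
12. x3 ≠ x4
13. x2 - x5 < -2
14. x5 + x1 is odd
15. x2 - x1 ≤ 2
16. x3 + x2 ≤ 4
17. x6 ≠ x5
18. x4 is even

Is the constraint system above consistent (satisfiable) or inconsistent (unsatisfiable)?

The assignment x1 = 2, x2 = 2, x3 = 2, x4 = 6, x5 = 5, x6 = 1 works:
  constraint 1 holds since x1 - x6 = 1.
  constraint 3 holds since x3 - x1 = 0.
  constraint 4 holds since x1 + x5 = 7.
The rest check out directly.

Satisfiable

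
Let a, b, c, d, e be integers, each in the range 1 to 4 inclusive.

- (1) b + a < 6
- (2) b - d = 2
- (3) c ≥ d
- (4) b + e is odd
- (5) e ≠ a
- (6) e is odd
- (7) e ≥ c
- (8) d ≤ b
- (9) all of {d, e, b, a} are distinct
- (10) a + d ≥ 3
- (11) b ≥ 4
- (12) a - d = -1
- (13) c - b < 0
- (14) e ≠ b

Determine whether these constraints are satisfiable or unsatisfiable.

Setting (a, b, c, d, e) = (1, 4, 2, 2, 3) satisfies everything: constraint 1: b + a = 5; constraint 2: b - d = 2; constraint 10: a + d = 3, and the others follow.

Satisfiable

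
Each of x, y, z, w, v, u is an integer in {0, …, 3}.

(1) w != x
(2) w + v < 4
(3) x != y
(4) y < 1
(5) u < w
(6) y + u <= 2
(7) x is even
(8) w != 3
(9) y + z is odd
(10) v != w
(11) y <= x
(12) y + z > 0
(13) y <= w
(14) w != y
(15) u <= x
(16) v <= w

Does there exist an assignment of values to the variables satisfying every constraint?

Satisfiable

The assignment x = 2, y = 0, z = 3, w = 1, v = 0, u = 0 works:
  constraint 2 holds since w + v = 1.
  constraint 6 holds since y + u = 0.
The rest check out directly.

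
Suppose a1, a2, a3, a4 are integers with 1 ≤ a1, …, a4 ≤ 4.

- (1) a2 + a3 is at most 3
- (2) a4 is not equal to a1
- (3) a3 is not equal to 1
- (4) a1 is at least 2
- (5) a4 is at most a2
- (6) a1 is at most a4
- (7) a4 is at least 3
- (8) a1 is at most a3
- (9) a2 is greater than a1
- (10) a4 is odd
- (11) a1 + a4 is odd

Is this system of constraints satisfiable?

Unsatisfiable

From constraints 5 and 7: a2 ≥ a4 ≥ 3. From constraints 4 and 8: a3 ≥ a1 ≥ 2. Hence a2 + a3 ≥ 5. But constraint 1 requires a2 + a3 ≤ 3, and 3 < 5. Contradiction.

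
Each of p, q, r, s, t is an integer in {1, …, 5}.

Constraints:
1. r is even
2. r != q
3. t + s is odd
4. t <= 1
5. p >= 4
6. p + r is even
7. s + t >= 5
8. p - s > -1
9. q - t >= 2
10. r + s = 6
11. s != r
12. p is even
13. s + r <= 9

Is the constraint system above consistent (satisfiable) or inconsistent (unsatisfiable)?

Satisfiable

One satisfying assignment is p = 4, q = 3, r = 2, s = 4, t = 1.
For the less obvious constraints — constraint 7: s + t = 5; constraint 8: p - s = 0 — and the others hold by inspection.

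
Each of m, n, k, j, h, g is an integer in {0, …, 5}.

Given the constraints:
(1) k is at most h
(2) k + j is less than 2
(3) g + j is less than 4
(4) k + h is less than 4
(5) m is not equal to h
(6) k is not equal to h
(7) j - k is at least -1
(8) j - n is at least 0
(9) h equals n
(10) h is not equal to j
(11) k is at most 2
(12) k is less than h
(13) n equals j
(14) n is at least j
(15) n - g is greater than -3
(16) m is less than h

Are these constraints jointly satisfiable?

From constraints 9 and 13, h = n = j, so h = j. But constraint 10 says h ≠ j. Contradiction.

Unsatisfiable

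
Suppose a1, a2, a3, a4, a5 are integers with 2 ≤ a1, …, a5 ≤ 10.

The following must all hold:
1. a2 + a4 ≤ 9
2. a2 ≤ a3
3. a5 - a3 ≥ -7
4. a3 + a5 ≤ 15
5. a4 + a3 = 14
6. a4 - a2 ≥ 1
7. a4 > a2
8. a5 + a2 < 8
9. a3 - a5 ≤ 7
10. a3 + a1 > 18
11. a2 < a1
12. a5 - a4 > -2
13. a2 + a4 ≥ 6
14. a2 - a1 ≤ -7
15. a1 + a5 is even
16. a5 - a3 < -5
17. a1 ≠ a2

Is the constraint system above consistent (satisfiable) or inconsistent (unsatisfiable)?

Setting (a1, a2, a3, a4, a5) = (10, 2, 10, 4, 4) satisfies everything: constraint 1: a2 + a4 = 6; constraint 3: a5 - a3 = -6; constraint 4: a3 + a5 = 14, and the others follow.

Satisfiable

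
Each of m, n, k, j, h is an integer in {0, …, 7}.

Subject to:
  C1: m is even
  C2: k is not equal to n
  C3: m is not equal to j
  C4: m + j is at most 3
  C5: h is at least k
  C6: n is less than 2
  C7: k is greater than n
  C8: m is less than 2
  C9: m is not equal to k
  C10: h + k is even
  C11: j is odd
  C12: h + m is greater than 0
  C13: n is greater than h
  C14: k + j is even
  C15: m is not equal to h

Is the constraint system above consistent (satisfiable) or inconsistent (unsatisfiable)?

Unsatisfiable

Constraints 5, 7, and 13 give n < k, k ≤ h, h < n. Chaining: n < k ≤ h < n, which forces n < n — impossible.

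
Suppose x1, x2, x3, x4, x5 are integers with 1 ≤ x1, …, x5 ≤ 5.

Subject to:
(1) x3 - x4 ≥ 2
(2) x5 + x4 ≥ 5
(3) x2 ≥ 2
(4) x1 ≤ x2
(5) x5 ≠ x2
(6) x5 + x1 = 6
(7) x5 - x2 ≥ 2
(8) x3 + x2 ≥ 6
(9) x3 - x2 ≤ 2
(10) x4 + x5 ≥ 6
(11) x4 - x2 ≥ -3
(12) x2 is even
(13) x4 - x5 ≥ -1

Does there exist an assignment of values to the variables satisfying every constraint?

Constraints 1, 7, 9, and 13 give x2 − x3 ≥ -2, x3 − x4 ≥ 2, x4 − x5 ≥ -1, x5 − x2 ≥ 2.
Adding all 4 inequalities: the left sides telescope to 0, and the right sides sum to (-2) + 2 + (-1) + 2 = 1. So 0 ≥ 1, which is false.

Unsatisfiable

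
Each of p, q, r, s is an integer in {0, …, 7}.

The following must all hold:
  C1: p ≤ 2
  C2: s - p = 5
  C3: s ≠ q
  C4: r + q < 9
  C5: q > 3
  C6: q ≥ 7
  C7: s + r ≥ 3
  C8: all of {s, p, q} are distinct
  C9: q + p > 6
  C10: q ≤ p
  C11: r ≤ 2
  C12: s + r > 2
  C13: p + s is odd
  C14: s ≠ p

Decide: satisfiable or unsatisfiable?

Unsatisfiable

From constraints 6 and 10: p ≥ q and q ≥ 7, so p ≥ 7. From constraint 1: p ≤ 2. But 2 < 7, so no value of p works.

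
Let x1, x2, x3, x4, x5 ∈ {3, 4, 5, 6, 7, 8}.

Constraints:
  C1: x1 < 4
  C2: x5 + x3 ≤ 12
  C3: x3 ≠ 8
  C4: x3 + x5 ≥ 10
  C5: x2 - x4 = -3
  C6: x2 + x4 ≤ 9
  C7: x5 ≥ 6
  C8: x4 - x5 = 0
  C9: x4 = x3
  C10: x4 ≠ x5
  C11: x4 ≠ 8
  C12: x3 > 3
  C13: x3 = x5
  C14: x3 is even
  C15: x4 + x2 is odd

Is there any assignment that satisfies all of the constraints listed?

From constraints 9 and 13, x4 = x3 = x5, so x4 = x5. But constraint 10 says x4 ≠ x5. Contradiction.

Unsatisfiable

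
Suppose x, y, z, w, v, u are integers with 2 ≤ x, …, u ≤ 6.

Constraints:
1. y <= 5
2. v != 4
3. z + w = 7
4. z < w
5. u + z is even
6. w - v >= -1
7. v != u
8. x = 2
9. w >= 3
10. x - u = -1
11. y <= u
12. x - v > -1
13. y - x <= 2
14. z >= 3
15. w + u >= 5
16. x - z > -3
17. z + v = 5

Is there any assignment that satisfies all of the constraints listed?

Try x = 2, y = 3, z = 3, w = 4, v = 2, u = 3.
Check constraint 3: z + w = 7; constraint 6: w - v = 2; constraint 10: x - u = -1. The remaining constraints are straightforward to verify.

Satisfiable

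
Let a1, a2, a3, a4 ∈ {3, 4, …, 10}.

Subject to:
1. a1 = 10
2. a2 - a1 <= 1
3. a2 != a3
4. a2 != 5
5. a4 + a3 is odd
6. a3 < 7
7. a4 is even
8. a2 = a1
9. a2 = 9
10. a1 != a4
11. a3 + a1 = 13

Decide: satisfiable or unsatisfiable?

Unsatisfiable

Constraint 9 fixes a2 = 9 and constraint 1 fixes a1 = 10, but constraint 8 requires a2 = a1. Since 9 ≠ 10, contradiction.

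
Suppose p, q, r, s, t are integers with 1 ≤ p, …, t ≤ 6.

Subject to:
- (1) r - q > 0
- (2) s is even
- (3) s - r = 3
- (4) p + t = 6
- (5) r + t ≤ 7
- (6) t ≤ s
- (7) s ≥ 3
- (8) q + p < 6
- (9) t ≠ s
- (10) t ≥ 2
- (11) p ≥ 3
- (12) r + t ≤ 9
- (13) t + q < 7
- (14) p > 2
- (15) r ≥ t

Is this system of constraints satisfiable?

Try p = 3, q = 1, r = 3, s = 6, t = 3.
Check constraint 1: r - q = 2; constraint 3: s - r = 3; constraint 4: p + t = 6. The remaining constraints are straightforward to verify.

Satisfiable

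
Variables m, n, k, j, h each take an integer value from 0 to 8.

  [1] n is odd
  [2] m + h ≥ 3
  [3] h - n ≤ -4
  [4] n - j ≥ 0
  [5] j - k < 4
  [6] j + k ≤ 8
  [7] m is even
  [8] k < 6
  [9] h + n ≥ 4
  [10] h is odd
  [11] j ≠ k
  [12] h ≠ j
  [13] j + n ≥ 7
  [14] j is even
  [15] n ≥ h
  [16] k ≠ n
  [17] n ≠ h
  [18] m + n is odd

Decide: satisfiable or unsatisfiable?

Satisfiable

Try m = 4, n = 5, k = 1, j = 4, h = 1.
Check constraint 2: m + h = 5; constraint 3: h - n = -4; constraint 4: n - j = 1. The remaining constraints are straightforward to verify.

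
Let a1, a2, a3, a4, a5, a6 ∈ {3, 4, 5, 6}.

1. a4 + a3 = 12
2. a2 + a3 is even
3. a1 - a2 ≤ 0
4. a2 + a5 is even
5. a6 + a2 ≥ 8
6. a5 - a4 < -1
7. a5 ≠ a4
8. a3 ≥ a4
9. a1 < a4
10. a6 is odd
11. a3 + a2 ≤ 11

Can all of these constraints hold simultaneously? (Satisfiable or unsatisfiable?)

Satisfiable

Take a1 = 3, a2 = 4, a3 = 6, a4 = 6, a5 = 4, a6 = 5. Then constraint 1: a4 + a3 = 12; constraint 3: a1 - a2 = -1, and every other listed constraint is also met.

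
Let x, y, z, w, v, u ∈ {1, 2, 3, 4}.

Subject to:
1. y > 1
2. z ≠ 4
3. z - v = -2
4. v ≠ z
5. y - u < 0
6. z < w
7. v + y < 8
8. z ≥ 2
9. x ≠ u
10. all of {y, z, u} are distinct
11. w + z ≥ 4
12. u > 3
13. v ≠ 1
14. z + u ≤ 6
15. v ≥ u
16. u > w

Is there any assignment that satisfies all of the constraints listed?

Satisfiable

Take x = 2, y = 3, z = 2, w = 3, v = 4, u = 4. Then constraint 3: z - v = -2; constraint 5: y - u = -1, and every other listed constraint is also met.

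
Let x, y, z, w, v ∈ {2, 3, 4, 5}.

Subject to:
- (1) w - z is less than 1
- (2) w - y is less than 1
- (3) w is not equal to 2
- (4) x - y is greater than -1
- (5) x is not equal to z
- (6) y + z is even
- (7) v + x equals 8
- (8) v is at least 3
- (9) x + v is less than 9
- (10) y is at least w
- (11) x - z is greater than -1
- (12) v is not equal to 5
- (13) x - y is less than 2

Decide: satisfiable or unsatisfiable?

Take x = 5, y = 5, z = 3, w = 3, v = 3. Then constraint 1: w - z = 0; constraint 2: w - y = -2; constraint 4: x - y = 0, and every other listed constraint is also met.

Satisfiable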